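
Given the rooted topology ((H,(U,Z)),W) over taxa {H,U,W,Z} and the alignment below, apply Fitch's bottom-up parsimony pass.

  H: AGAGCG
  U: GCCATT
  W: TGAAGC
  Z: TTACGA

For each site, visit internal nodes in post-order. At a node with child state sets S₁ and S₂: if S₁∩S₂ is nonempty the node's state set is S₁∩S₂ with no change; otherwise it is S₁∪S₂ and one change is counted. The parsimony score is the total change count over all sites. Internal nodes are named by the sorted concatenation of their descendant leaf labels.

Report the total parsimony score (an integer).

12

UZ@0: {G} ∪ {T} = {G,T} (union, +1)
HUZ@0: {A} ∪ {G,T} = {A,G,T} (union, +1)
HUWZ@0: {A,G,T} ∩ {T} = {T} (intersection, +0)
UZ@1: {C} ∪ {T} = {C,T} (union, +1)
HUZ@1: {G} ∪ {C,T} = {C,G,T} (union, +1)
HUWZ@1: {C,G,T} ∩ {G} = {G} (intersection, +0)
UZ@2: {C} ∪ {A} = {A,C} (union, +1)
HUZ@2: {A} ∩ {A,C} = {A} (intersection, +0)
HUWZ@2: {A} ∩ {A} = {A} (intersection, +0)
UZ@3: {A} ∪ {C} = {A,C} (union, +1)
HUZ@3: {G} ∪ {A,C} = {A,C,G} (union, +1)
HUWZ@3: {A,C,G} ∩ {A} = {A} (intersection, +0)
UZ@4: {T} ∪ {G} = {G,T} (union, +1)
HUZ@4: {C} ∪ {G,T} = {C,G,T} (union, +1)
HUWZ@4: {C,G,T} ∩ {G} = {G} (intersection, +0)
UZ@5: {T} ∪ {A} = {A,T} (union, +1)
HUZ@5: {G} ∪ {A,T} = {A,G,T} (union, +1)
HUWZ@5: {A,G,T} ∪ {C} = {A,C,G,T} (union, +1)
per-site changes: [2, 2, 1, 2, 2, 3]; total = 12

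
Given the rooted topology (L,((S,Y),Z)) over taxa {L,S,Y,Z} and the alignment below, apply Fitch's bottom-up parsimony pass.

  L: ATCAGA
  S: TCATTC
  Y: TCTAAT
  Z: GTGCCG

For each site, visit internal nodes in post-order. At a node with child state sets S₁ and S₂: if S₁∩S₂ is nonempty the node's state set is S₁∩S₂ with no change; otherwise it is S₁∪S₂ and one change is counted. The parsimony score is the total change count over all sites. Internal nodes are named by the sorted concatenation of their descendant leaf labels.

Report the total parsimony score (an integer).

14

site 0, node SY: S={T} ∩ Y={T} → {T} (+0)
site 0, node SYZ: SY={T} ∪ Z={G} → {G,T} (+1)
site 0, node LSYZ: L={A} ∪ SYZ={G,T} → {A,G,T} (+1)
site 1, node SY: S={C} ∩ Y={C} → {C} (+0)
site 1, node SYZ: SY={C} ∪ Z={T} → {C,T} (+1)
site 1, node LSYZ: L={T} ∩ SYZ={C,T} → {T} (+0)
site 2, node SY: S={A} ∪ Y={T} → {A,T} (+1)
site 2, node SYZ: SY={A,T} ∪ Z={G} → {A,G,T} (+1)
site 2, node LSYZ: L={C} ∪ SYZ={A,G,T} → {A,C,G,T} (+1)
site 3, node SY: S={T} ∪ Y={A} → {A,T} (+1)
site 3, node SYZ: SY={A,T} ∪ Z={C} → {A,C,T} (+1)
site 3, node LSYZ: L={A} ∩ SYZ={A,C,T} → {A} (+0)
site 4, node SY: S={T} ∪ Y={A} → {A,T} (+1)
site 4, node SYZ: SY={A,T} ∪ Z={C} → {A,C,T} (+1)
site 4, node LSYZ: L={G} ∪ SYZ={A,C,T} → {A,C,G,T} (+1)
site 5, node SY: S={C} ∪ Y={T} → {C,T} (+1)
site 5, node SYZ: SY={C,T} ∪ Z={G} → {C,G,T} (+1)
site 5, node LSYZ: L={A} ∪ SYZ={C,G,T} → {A,C,G,T} (+1)
per-site changes: [2, 1, 3, 2, 3, 3]; total = 14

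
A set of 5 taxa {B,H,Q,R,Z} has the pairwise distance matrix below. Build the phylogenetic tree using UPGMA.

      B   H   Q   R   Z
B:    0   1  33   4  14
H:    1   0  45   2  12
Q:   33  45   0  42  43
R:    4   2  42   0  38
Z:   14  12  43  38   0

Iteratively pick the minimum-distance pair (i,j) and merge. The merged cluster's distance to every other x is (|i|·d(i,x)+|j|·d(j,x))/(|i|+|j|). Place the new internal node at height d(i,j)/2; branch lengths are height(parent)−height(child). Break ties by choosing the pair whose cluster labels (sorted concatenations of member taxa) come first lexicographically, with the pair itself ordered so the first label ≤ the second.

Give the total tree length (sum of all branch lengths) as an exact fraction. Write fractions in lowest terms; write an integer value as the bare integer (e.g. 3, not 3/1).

iteration 1: select B,H (d=1); attach at lengths (1/2, 1/2); label the merged cluster BH
  updated: d(BH,Q)=39, d(BH,R)=3, d(BH,Z)=13
iteration 2: select BH,R (d=3); attach at lengths (1, 3/2); label the merged cluster BHR
  updated: d(BHR,Q)=40, d(BHR,Z)=64/3
iteration 3: select BHR,Z (d=64/3); attach at lengths (55/6, 32/3); label the merged cluster BHRZ
  updated: d(BHRZ,Q)=163/4
iteration 4: select BHRZ,Q (d=163/4); attach at lengths (233/24, 163/8); label the merged cluster BHQRZ
final tree: ((((B:1/2,H:1/2):1,R:3/2):55/6,Z:32/3):233/24,Q:163/8)
total length: 641/12

641/12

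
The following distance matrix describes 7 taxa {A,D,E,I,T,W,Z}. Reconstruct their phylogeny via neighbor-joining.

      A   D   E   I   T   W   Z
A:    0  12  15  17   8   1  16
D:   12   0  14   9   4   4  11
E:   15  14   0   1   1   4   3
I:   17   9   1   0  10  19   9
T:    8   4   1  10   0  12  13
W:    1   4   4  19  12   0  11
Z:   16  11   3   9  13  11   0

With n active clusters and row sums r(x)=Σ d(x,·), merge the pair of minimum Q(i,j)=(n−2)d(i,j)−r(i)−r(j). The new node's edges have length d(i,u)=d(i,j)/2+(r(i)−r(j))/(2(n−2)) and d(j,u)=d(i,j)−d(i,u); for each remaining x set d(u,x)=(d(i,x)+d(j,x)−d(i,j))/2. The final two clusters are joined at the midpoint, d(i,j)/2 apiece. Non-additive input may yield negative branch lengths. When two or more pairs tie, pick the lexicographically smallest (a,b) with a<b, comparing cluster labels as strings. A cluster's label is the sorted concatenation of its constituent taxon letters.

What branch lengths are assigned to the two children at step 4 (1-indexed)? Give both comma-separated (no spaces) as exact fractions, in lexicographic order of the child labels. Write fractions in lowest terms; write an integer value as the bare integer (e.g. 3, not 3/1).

139/32,153/32

step 1: merge (A,W) at d=1, Q=-115; branch lengths A→23/10, W→-13/10; new cluster AW
  updated: d(AW,D)=15/2, d(AW,E)=9, d(AW,I)=35/2, d(AW,T)=19/2, d(AW,Z)=13
step 2: merge (AW,D) at d=15/2, Q=-72; branch lengths AW→41/8, D→19/8; new cluster ADW
  updated: d(ADW,E)=31/4, d(ADW,I)=19/2, d(ADW,T)=3, d(ADW,Z)=33/4
step 3: merge (ADW,T) at d=3, Q=-93/2; branch lengths ADW→7/4, T→5/4; new cluster ADTW
  updated: d(ADTW,E)=23/8, d(ADTW,I)=33/4, d(ADTW,Z)=73/8
step 4: merge (ADTW,Z) at d=73/8, Q=-185/8; branch lengths ADTW→139/32, Z→153/32; new cluster ADTWZ
  updated: d(ADTWZ,E)=-13/8, d(ADTWZ,I)=65/16
step 5: merge (ADTWZ,E) at d=-13/8, Q=-55/16; branch lengths ADTWZ→23/32, E→-75/32; new cluster ADETWZ
  updated: d(ADETWZ,I)=107/32
step 6: merge (ADETWZ,I) at d=107/32; branch lengths ADETWZ→107/64, I→107/64; new cluster ADEITWZ
final tree: ((((((A:23/10,W:-13/10):41/8,D:19/8):7/4,T:5/4):139/32,Z:153/32):23/32,E:-75/32):107/64,I:107/64)
total length: 715/32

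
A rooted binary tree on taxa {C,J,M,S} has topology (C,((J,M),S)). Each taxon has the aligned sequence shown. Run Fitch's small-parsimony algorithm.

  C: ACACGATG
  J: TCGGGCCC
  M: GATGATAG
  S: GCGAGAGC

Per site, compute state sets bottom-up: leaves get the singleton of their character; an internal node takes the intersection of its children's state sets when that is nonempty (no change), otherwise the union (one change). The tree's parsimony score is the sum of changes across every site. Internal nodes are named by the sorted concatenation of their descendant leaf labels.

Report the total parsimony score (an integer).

[col 0] JM: children J:{T}, M:{G} ∪→ {G,T}; cost 1
[col 0] JMS: children JM:{G,T}, S:{G} ∩→ {G}; cost 0
[col 0] CJMS: children C:{A}, JMS:{G} ∪→ {A,G}; cost 1
[col 1] JM: children J:{C}, M:{A} ∪→ {A,C}; cost 1
[col 1] JMS: children JM:{A,C}, S:{C} ∩→ {C}; cost 0
[col 1] CJMS: children C:{C}, JMS:{C} ∩→ {C}; cost 0
[col 2] JM: children J:{G}, M:{T} ∪→ {G,T}; cost 1
[col 2] JMS: children JM:{G,T}, S:{G} ∩→ {G}; cost 0
[col 2] CJMS: children C:{A}, JMS:{G} ∪→ {A,G}; cost 1
[col 3] JM: children J:{G}, M:{G} ∩→ {G}; cost 0
[col 3] JMS: children JM:{G}, S:{A} ∪→ {A,G}; cost 1
[col 3] CJMS: children C:{C}, JMS:{A,G} ∪→ {A,C,G}; cost 1
[col 4] JM: children J:{G}, M:{A} ∪→ {A,G}; cost 1
[col 4] JMS: children JM:{A,G}, S:{G} ∩→ {G}; cost 0
[col 4] CJMS: children C:{G}, JMS:{G} ∩→ {G}; cost 0
[col 5] JM: children J:{C}, M:{T} ∪→ {C,T}; cost 1
[col 5] JMS: children JM:{C,T}, S:{A} ∪→ {A,C,T}; cost 1
[col 5] CJMS: children C:{A}, JMS:{A,C,T} ∩→ {A}; cost 0
[col 6] JM: children J:{C}, M:{A} ∪→ {A,C}; cost 1
[col 6] JMS: children JM:{A,C}, S:{G} ∪→ {A,C,G}; cost 1
[col 6] CJMS: children C:{T}, JMS:{A,C,G} ∪→ {A,C,G,T}; cost 1
[col 7] JM: children J:{C}, M:{G} ∪→ {C,G}; cost 1
[col 7] JMS: children JM:{C,G}, S:{C} ∩→ {C}; cost 0
[col 7] CJMS: children C:{G}, JMS:{C} ∪→ {C,G}; cost 1
per-site changes: [2, 1, 2, 2, 1, 2, 3, 2]; total = 15

15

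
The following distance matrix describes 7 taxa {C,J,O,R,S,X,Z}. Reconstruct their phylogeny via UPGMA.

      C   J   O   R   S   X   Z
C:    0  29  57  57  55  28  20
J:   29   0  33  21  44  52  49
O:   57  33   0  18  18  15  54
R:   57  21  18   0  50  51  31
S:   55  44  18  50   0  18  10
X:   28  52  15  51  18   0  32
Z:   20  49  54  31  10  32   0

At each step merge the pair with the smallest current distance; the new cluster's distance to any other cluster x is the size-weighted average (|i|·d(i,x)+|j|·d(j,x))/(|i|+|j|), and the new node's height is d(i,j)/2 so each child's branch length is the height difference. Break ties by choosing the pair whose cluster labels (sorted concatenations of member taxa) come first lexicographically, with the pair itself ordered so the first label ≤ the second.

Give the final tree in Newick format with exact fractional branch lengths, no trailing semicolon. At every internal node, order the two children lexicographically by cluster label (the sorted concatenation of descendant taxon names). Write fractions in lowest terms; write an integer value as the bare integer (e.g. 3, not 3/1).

1. join S+Z (d=10) ⇒ SZ; edges |S|=5, |Z|=5
  updated: d(C,SZ)=75/2, d(J,SZ)=93/2, d(O,SZ)=36, d(R,SZ)=81/2, d(SZ,X)=25
2. join O+X (d=15) ⇒ OX; edges |O|=15/2, |X|=15/2
  updated: d(C,OX)=85/2, d(J,OX)=85/2, d(OX,R)=69/2, d(OX,SZ)=61/2
3. join J+R (d=21) ⇒ JR; edges |J|=21/2, |R|=21/2
  updated: d(C,JR)=43, d(JR,OX)=77/2, d(JR,SZ)=87/2
4. join OX+SZ (d=61/2) ⇒ OSXZ; edges |OX|=31/4, |SZ|=41/4
  updated: d(C,OSXZ)=40, d(JR,OSXZ)=41
5. join C+OSXZ (d=40) ⇒ COSXZ; edges |C|=20, |OSXZ|=19/4
  updated: d(COSXZ,JR)=207/5
6. join COSXZ+JR (d=207/5) ⇒ CJORSXZ; edges |COSXZ|=7/10, |JR|=51/5
final tree: ((C:20,((O:15/2,X:15/2):31/4,(S:5,Z:5):41/4):19/4):7/10,(J:21/2,R:21/2):51/5)
total length: 1993/20

((C:20,((O:15/2,X:15/2):31/4,(S:5,Z:5):41/4):19/4):7/10,(J:21/2,R:21/2):51/5)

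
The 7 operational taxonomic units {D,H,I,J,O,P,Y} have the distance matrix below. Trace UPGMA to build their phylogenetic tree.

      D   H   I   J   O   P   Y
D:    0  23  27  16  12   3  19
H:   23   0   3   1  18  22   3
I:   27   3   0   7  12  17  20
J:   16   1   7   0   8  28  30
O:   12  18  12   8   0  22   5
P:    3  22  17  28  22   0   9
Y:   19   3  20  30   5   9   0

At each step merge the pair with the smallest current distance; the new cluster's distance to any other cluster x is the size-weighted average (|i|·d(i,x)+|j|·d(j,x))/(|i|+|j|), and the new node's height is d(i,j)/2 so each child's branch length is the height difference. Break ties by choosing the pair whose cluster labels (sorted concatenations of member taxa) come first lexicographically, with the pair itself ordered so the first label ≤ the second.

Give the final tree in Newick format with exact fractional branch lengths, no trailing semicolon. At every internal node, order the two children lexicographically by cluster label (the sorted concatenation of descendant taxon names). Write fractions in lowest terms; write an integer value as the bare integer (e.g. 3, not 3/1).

((D:3/2,P:3/2):33/4,(((H:1/2,J:1/2):2,I:5/2):61/12,(O:5/2,Y:5/2):61/12):13/6)

step 1: merge (H,J) at d=1; branch lengths H→1/2, J→1/2; new cluster HJ
  updated: d(D,HJ)=39/2, d(HJ,I)=5, d(HJ,O)=13, d(HJ,P)=25, d(HJ,Y)=33/2
step 2: merge (D,P) at d=3; branch lengths D→3/2, P→3/2; new cluster DP
  updated: d(DP,HJ)=89/4, d(DP,I)=22, d(DP,O)=17, d(DP,Y)=14
step 3: merge (HJ,I) at d=5; branch lengths HJ→2, I→5/2; new cluster HIJ
  updated: d(DP,HIJ)=133/6, d(HIJ,O)=38/3, d(HIJ,Y)=53/3
step 4: merge (O,Y) at d=5; branch lengths O→5/2, Y→5/2; new cluster OY
  updated: d(DP,OY)=31/2, d(HIJ,OY)=91/6
step 5: merge (HIJ,OY) at d=91/6; branch lengths HIJ→61/12, OY→61/12; new cluster HIJOY
  updated: d(DP,HIJOY)=39/2
step 6: merge (DP,HIJOY) at d=39/2; branch lengths DP→33/4, HIJOY→13/6; new cluster DHIJOPY
final tree: ((D:3/2,P:3/2):33/4,(((H:1/2,J:1/2):2,I:5/2):61/12,(O:5/2,Y:5/2):61/12):13/6)
total length: 409/12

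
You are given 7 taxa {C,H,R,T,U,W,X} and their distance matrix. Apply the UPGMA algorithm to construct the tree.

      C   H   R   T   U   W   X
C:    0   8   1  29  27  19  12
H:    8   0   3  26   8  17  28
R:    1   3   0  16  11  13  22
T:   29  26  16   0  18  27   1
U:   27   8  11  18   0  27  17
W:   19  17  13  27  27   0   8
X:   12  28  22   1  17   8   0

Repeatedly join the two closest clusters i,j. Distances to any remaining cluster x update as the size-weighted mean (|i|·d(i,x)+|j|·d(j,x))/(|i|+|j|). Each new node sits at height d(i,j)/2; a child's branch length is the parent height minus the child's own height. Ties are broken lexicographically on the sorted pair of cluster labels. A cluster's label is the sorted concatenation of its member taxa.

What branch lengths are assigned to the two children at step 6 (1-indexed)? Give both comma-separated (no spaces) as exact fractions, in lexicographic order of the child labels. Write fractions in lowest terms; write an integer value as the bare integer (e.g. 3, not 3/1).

5/2,17/12

iteration 1: select C,R (d=1); attach at lengths (1/2, 1/2); label the merged cluster CR
  updated: d(CR,H)=11/2, d(CR,T)=45/2, d(CR,U)=19, d(CR,W)=16, d(CR,X)=17
iteration 2: select T,X (d=1); attach at lengths (1/2, 1/2); label the merged cluster TX
  updated: d(CR,TX)=79/4, d(H,TX)=27, d(TX,U)=35/2, d(TX,W)=35/2
iteration 3: select CR,H (d=11/2); attach at lengths (9/4, 11/4); label the merged cluster CHR
  updated: d(CHR,TX)=133/6, d(CHR,U)=46/3, d(CHR,W)=49/3
iteration 4: select CHR,U (d=46/3); attach at lengths (59/12, 23/3); label the merged cluster CHRU
  updated: d(CHRU,TX)=21, d(CHRU,W)=19
iteration 5: select TX,W (d=35/2); attach at lengths (33/4, 35/4); label the merged cluster TWX
  updated: d(CHRU,TWX)=61/3
iteration 6: select CHRU,TWX (d=61/3); attach at lengths (5/2, 17/12); label the merged cluster CHRTUWX
final tree: ((((C:1/2,R:1/2):9/4,H:11/4):59/12,U:23/3):5/2,((T:1/2,X:1/2):33/4,W:35/4):17/12)
total length: 81/2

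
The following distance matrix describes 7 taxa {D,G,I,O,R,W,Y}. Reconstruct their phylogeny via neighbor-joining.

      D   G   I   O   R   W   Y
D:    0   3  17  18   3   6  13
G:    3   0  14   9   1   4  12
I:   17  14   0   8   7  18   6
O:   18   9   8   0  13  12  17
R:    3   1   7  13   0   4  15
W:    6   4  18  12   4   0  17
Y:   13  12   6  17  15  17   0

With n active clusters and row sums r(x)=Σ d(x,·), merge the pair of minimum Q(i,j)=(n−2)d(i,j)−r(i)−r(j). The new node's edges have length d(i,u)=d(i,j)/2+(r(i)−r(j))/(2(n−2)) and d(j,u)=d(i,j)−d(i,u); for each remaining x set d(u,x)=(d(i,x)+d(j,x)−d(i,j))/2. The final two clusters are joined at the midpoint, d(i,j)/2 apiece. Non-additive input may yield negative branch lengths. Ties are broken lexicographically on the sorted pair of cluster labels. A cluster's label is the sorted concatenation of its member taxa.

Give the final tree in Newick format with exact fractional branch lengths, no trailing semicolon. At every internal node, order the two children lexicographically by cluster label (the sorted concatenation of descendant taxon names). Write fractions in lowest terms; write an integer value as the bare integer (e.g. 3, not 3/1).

step 1: merge (I,Y) at d=6, Q=-120; branch lengths I→2, Y→4; new cluster IY
  updated: d(D,IY)=12, d(G,IY)=10, d(IY,O)=19/2, d(IY,R)=8, d(IY,W)=29/2
step 2: merge (IY,O) at d=19/2, Q=-155/2; branch lengths IY→61/16, O→91/16; new cluster IOY
  updated: d(D,IOY)=41/4, d(G,IOY)=19/4, d(IOY,R)=23/4, d(IOY,W)=17/2
step 3: merge (G,IOY) at d=19/4, Q=-111/4; branch lengths G→-3/8, IOY→41/8; new cluster GIOY
  updated: d(D,GIOY)=17/4, d(GIOY,R)=1, d(GIOY,W)=31/8
step 4: merge (D,R) at d=3, Q=-61/4; branch lengths D→45/16, R→3/16; new cluster DR
  updated: d(DR,GIOY)=9/8, d(DR,W)=7/2
step 5: merge (DR,GIOY) at d=9/8, Q=-17/2; branch lengths DR→3/8, GIOY→3/4; new cluster DGIORY
  updated: d(DGIORY,W)=25/8
step 6: merge (DGIORY,W) at d=25/8; branch lengths DGIORY→25/16, W→25/16; new cluster DGIORWY
final tree: (((D:45/16,R:3/16):3/8,(G:-3/8,((I:2,Y:4):61/16,O:91/16):41/8):3/4):25/16,W:25/16)
total length: 55/2

(((D:45/16,R:3/16):3/8,(G:-3/8,((I:2,Y:4):61/16,O:91/16):41/8):3/4):25/16,W:25/16)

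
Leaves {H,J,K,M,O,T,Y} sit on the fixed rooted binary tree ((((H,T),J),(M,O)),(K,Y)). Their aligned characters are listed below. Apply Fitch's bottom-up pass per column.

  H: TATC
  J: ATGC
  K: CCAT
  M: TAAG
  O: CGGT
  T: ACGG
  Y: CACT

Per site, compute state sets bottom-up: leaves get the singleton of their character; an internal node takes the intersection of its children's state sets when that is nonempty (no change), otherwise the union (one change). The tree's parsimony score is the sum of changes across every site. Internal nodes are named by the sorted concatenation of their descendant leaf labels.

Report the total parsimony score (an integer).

14

HT@0: {T} ∪ {A} = {A,T} (union, +1)
HJT@0: {A,T} ∩ {A} = {A} (intersection, +0)
MO@0: {T} ∪ {C} = {C,T} (union, +1)
HJMOT@0: {A} ∪ {C,T} = {A,C,T} (union, +1)
KY@0: {C} ∩ {C} = {C} (intersection, +0)
HJKMOTY@0: {A,C,T} ∩ {C} = {C} (intersection, +0)
HT@1: {A} ∪ {C} = {A,C} (union, +1)
HJT@1: {A,C} ∪ {T} = {A,C,T} (union, +1)
MO@1: {A} ∪ {G} = {A,G} (union, +1)
HJMOT@1: {A,C,T} ∩ {A,G} = {A} (intersection, +0)
KY@1: {C} ∪ {A} = {A,C} (union, +1)
HJKMOTY@1: {A} ∩ {A,C} = {A} (intersection, +0)
HT@2: {T} ∪ {G} = {G,T} (union, +1)
HJT@2: {G,T} ∩ {G} = {G} (intersection, +0)
MO@2: {A} ∪ {G} = {A,G} (union, +1)
HJMOT@2: {G} ∩ {A,G} = {G} (intersection, +0)
KY@2: {A} ∪ {C} = {A,C} (union, +1)
HJKMOTY@2: {G} ∪ {A,C} = {A,C,G} (union, +1)
HT@3: {C} ∪ {G} = {C,G} (union, +1)
HJT@3: {C,G} ∩ {C} = {C} (intersection, +0)
MO@3: {G} ∪ {T} = {G,T} (union, +1)
HJMOT@3: {C} ∪ {G,T} = {C,G,T} (union, +1)
KY@3: {T} ∩ {T} = {T} (intersection, +0)
HJKMOTY@3: {C,G,T} ∩ {T} = {T} (intersection, +0)
per-site changes: [3, 4, 4, 3]; total = 14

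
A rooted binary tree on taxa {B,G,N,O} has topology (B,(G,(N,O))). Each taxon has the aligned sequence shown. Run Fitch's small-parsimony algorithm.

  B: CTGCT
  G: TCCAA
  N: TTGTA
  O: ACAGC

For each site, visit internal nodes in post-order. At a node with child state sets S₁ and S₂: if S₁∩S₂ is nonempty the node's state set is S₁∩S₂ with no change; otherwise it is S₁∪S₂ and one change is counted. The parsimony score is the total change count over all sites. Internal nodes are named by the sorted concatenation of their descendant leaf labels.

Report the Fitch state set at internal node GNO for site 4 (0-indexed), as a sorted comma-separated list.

[col 0] NO: children N:{T}, O:{A} ∪→ {A,T}; cost 1
[col 0] GNO: children G:{T}, NO:{A,T} ∩→ {T}; cost 0
[col 0] BGNO: children B:{C}, GNO:{T} ∪→ {C,T}; cost 1
[col 1] NO: children N:{T}, O:{C} ∪→ {C,T}; cost 1
[col 1] GNO: children G:{C}, NO:{C,T} ∩→ {C}; cost 0
[col 1] BGNO: children B:{T}, GNO:{C} ∪→ {C,T}; cost 1
[col 2] NO: children N:{G}, O:{A} ∪→ {A,G}; cost 1
[col 2] GNO: children G:{C}, NO:{A,G} ∪→ {A,C,G}; cost 1
[col 2] BGNO: children B:{G}, GNO:{A,C,G} ∩→ {G}; cost 0
[col 3] NO: children N:{T}, O:{G} ∪→ {G,T}; cost 1
[col 3] GNO: children G:{A}, NO:{G,T} ∪→ {A,G,T}; cost 1
[col 3] BGNO: children B:{C}, GNO:{A,G,T} ∪→ {A,C,G,T}; cost 1
[col 4] NO: children N:{A}, O:{C} ∪→ {A,C}; cost 1
[col 4] GNO: children G:{A}, NO:{A,C} ∩→ {A}; cost 0
[col 4] BGNO: children B:{T}, GNO:{A} ∪→ {A,T}; cost 1
per-site changes: [2, 2, 2, 3, 2]; total = 11

A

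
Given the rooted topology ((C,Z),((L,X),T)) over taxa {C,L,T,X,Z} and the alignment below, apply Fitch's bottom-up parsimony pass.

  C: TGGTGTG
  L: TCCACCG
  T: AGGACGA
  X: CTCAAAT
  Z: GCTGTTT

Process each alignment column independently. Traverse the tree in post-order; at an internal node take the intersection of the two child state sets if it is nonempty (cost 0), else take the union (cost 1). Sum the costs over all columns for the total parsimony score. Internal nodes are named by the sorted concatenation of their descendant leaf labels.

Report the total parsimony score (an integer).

19

CZ@0: {T} ∪ {G} = {G,T} (union, +1)
LX@0: {T} ∪ {C} = {C,T} (union, +1)
LTX@0: {C,T} ∪ {A} = {A,C,T} (union, +1)
CLTXZ@0: {G,T} ∩ {A,C,T} = {T} (intersection, +0)
CZ@1: {G} ∪ {C} = {C,G} (union, +1)
LX@1: {C} ∪ {T} = {C,T} (union, +1)
LTX@1: {C,T} ∪ {G} = {C,G,T} (union, +1)
CLTXZ@1: {C,G} ∩ {C,G,T} = {C,G} (intersection, +0)
CZ@2: {G} ∪ {T} = {G,T} (union, +1)
LX@2: {C} ∩ {C} = {C} (intersection, +0)
LTX@2: {C} ∪ {G} = {C,G} (union, +1)
CLTXZ@2: {G,T} ∩ {C,G} = {G} (intersection, +0)
CZ@3: {T} ∪ {G} = {G,T} (union, +1)
LX@3: {A} ∩ {A} = {A} (intersection, +0)
LTX@3: {A} ∩ {A} = {A} (intersection, +0)
CLTXZ@3: {G,T} ∪ {A} = {A,G,T} (union, +1)
CZ@4: {G} ∪ {T} = {G,T} (union, +1)
LX@4: {C} ∪ {A} = {A,C} (union, +1)
LTX@4: {A,C} ∩ {C} = {C} (intersection, +0)
CLTXZ@4: {G,T} ∪ {C} = {C,G,T} (union, +1)
CZ@5: {T} ∩ {T} = {T} (intersection, +0)
LX@5: {C} ∪ {A} = {A,C} (union, +1)
LTX@5: {A,C} ∪ {G} = {A,C,G} (union, +1)
CLTXZ@5: {T} ∪ {A,C,G} = {A,C,G,T} (union, +1)
CZ@6: {G} ∪ {T} = {G,T} (union, +1)
LX@6: {G} ∪ {T} = {G,T} (union, +1)
LTX@6: {G,T} ∪ {A} = {A,G,T} (union, +1)
CLTXZ@6: {G,T} ∩ {A,G,T} = {G,T} (intersection, +0)
per-site changes: [3, 3, 2, 2, 3, 3, 3]; total = 19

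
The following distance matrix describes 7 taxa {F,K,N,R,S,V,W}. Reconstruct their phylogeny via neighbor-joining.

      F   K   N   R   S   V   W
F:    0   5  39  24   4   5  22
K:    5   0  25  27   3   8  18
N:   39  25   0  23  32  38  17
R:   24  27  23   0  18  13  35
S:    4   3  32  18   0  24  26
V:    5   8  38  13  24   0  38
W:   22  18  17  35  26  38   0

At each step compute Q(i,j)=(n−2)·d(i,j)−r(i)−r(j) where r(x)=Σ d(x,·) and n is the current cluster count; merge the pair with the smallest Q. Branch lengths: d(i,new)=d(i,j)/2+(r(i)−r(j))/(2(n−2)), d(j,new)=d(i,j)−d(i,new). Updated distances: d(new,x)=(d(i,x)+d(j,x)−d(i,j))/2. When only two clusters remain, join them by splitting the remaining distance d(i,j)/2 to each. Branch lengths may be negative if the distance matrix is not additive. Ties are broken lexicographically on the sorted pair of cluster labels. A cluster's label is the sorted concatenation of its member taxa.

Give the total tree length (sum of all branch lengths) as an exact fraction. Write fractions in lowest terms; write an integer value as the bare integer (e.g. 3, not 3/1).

iteration 1: select N,W (d=17, Q=-245); attach at lengths (103/10, 67/10); label the merged cluster NW
  updated: d(F,NW)=22, d(K,NW)=13, d(NW,R)=41/2, d(NW,S)=41/2, d(NW,V)=59/2
iteration 2: select R,V (d=13, Q=-130); attach at lengths (75/8, 29/8); label the merged cluster RV
  updated: d(F,RV)=8, d(K,RV)=11, d(NW,RV)=37/2, d(RV,S)=29/2
iteration 3: select NW,RV (d=37/2, Q=-141/2); attach at lengths (155/12, 67/12); label the merged cluster NRVW
  updated: d(F,NRVW)=23/4, d(K,NRVW)=11/4, d(NRVW,S)=33/4
iteration 4: select F,S (d=4, Q=-22); attach at lengths (15/8, 17/8); label the merged cluster FS
  updated: d(FS,K)=2, d(FS,NRVW)=5
iteration 5: select FS,K (d=2, Q=-39/4); attach at lengths (17/8, -1/8); label the merged cluster FKS
  updated: d(FKS,NRVW)=23/8
iteration 6: select FKS,NRVW (d=23/8); attach at lengths (23/16, 23/16); label the merged cluster FKNRSVW
final tree: (((F:15/8,S:17/8):17/8,K:-1/8):23/16,((N:103/10,W:67/10):155/12,(R:75/8,V:29/8):67/12):23/16)
total length: 459/8

459/8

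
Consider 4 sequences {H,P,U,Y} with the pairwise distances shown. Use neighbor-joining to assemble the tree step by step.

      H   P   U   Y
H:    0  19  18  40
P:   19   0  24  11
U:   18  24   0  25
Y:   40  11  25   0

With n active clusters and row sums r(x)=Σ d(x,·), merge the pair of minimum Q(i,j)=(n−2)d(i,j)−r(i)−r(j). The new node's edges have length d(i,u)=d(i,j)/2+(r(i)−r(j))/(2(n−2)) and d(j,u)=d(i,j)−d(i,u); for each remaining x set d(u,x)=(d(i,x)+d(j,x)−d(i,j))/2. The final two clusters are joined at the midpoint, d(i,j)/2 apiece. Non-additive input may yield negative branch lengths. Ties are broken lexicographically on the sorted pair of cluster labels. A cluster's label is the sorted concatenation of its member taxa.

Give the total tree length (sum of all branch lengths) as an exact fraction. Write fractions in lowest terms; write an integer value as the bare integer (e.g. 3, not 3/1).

step 1: merge (H,U) at d=18, Q=-108; branch lengths H→23/2, U→13/2; new cluster HU
  updated: d(HU,P)=25/2, d(HU,Y)=47/2
step 2: merge (HU,P) at d=25/2, Q=-47; branch lengths HU→25/2, P→0; new cluster HPU
  updated: d(HPU,Y)=11
step 3: merge (HPU,Y) at d=11; branch lengths HPU→11/2, Y→11/2; new cluster HPUY
final tree: (((H:23/2,U:13/2):25/2,P:0):11/2,Y:11/2)
total length: 83/2

83/2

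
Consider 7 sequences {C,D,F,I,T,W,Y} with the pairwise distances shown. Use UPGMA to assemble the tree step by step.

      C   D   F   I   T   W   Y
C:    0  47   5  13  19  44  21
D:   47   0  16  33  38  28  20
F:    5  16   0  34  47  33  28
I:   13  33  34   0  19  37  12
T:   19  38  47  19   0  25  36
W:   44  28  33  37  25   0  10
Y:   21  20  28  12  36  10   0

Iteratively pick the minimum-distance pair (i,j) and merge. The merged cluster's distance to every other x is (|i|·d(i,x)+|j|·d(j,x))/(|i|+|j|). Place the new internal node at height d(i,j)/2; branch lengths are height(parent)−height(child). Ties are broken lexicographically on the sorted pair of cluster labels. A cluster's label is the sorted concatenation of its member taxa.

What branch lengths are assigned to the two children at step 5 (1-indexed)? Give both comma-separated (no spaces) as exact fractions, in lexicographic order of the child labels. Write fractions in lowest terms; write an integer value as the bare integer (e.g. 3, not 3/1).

step 1: merge (C,F) at d=5; branch lengths C→5/2, F→5/2; new cluster CF
  updated: d(CF,D)=63/2, d(CF,I)=47/2, d(CF,T)=33, d(CF,W)=77/2, d(CF,Y)=49/2
step 2: merge (W,Y) at d=10; branch lengths W→5, Y→5; new cluster WY
  updated: d(CF,WY)=63/2, d(D,WY)=24, d(I,WY)=49/2, d(T,WY)=61/2
step 3: merge (I,T) at d=19; branch lengths I→19/2, T→19/2; new cluster IT
  updated: d(CF,IT)=113/4, d(D,IT)=71/2, d(IT,WY)=55/2
step 4: merge (D,WY) at d=24; branch lengths D→12, WY→7; new cluster DWY
  updated: d(CF,DWY)=63/2, d(DWY,IT)=181/6
step 5: merge (CF,IT) at d=113/4; branch lengths CF→93/8, IT→37/8; new cluster CFIT
  updated: d(CFIT,DWY)=185/6
step 6: merge (CFIT,DWY) at d=185/6; branch lengths CFIT→31/24, DWY→41/12; new cluster CDFITWY
final tree: (((C:5/2,F:5/2):93/8,(I:19/2,T:19/2):37/8):31/24,(D:12,(W:5,Y:5):7):41/12)
total length: 1775/24

93/8,37/8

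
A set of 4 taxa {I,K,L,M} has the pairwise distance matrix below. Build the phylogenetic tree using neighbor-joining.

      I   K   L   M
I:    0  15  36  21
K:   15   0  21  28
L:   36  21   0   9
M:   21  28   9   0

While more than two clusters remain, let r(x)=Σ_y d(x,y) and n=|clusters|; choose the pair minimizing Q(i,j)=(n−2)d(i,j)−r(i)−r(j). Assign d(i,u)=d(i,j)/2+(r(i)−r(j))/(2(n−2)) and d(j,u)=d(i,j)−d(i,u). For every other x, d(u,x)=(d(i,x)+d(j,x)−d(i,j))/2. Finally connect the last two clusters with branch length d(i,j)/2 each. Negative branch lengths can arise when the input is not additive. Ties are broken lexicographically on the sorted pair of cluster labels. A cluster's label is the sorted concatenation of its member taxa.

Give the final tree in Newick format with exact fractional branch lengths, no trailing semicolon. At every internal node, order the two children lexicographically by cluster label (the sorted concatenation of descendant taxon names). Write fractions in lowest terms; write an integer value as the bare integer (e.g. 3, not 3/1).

1. join I+K (d=15, Q=-106) ⇒ IK; edges |I|=19/2, |K|=11/2
  updated: d(IK,L)=21, d(IK,M)=17
2. join IK+L (d=21, Q=-47) ⇒ IKL; edges |IK|=29/2, |L|=13/2
  updated: d(IKL,M)=5/2
3. join IKL+M (d=5/2) ⇒ IKLM; edges |IKL|=5/4, |M|=5/4
final tree: (((I:19/2,K:11/2):29/2,L:13/2):5/4,M:5/4)
total length: 77/2

(((I:19/2,K:11/2):29/2,L:13/2):5/4,M:5/4)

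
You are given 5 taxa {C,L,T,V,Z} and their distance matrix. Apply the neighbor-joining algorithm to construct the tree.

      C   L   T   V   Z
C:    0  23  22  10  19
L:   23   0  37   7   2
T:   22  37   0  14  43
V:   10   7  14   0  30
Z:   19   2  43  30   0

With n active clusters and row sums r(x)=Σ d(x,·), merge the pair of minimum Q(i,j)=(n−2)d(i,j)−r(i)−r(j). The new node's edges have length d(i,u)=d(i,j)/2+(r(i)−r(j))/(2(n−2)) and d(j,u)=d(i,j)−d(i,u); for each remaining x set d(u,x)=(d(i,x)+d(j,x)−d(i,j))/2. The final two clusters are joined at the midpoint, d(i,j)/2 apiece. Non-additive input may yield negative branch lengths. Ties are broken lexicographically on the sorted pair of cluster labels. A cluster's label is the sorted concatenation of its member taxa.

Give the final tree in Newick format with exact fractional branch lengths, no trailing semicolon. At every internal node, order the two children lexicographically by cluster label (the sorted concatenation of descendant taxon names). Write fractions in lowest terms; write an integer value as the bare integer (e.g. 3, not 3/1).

(((C:31/8,(L:-19/6,Z:31/6):129/8):41/8,T:123/8):-11/16,V:-11/16)

step 1: merge (L,Z) at d=2, Q=-157; branch lengths L→-19/6, Z→31/6; new cluster LZ
  updated: d(C,LZ)=20, d(LZ,T)=39, d(LZ,V)=35/2
step 2: merge (C,LZ) at d=20, Q=-177/2; branch lengths C→31/8, LZ→129/8; new cluster CLZ
  updated: d(CLZ,T)=41/2, d(CLZ,V)=15/4
step 3: merge (CLZ,T) at d=41/2, Q=-153/4; branch lengths CLZ→41/8, T→123/8; new cluster CLTZ
  updated: d(CLTZ,V)=-11/8
step 4: merge (CLTZ,V) at d=-11/8; branch lengths CLTZ→-11/16, V→-11/16; new cluster CLTVZ
final tree: (((C:31/8,(L:-19/6,Z:31/6):129/8):41/8,T:123/8):-11/16,V:-11/16)
total length: 329/8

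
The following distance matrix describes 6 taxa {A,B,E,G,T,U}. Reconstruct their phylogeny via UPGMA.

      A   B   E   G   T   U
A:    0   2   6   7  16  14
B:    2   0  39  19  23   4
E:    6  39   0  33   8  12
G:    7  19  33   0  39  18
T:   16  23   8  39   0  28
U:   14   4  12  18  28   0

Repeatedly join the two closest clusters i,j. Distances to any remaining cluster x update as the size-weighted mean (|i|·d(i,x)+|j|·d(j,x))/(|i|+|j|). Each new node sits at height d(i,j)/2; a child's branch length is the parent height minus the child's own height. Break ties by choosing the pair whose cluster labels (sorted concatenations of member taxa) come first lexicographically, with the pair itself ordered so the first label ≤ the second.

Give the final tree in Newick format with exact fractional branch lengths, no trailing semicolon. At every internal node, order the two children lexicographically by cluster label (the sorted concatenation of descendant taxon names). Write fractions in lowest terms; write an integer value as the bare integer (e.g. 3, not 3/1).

step 1: merge (A,B) at d=2; branch lengths A→1, B→1; new cluster AB
  updated: d(AB,E)=45/2, d(AB,G)=13, d(AB,T)=39/2, d(AB,U)=9
step 2: merge (E,T) at d=8; branch lengths E→4, T→4; new cluster ET
  updated: d(AB,ET)=21, d(ET,G)=36, d(ET,U)=20
step 3: merge (AB,U) at d=9; branch lengths AB→7/2, U→9/2; new cluster ABU
  updated: d(ABU,ET)=62/3, d(ABU,G)=44/3
step 4: merge (ABU,G) at d=44/3; branch lengths ABU→17/6, G→22/3; new cluster ABGU
  updated: d(ABGU,ET)=49/2
step 5: merge (ABGU,ET) at d=49/2; branch lengths ABGU→59/12, ET→33/4; new cluster ABEGTU
final tree: ((((A:1,B:1):7/2,U:9/2):17/6,G:22/3):59/12,(E:4,T:4):33/4)
total length: 124/3

((((A:1,B:1):7/2,U:9/2):17/6,G:22/3):59/12,(E:4,T:4):33/4)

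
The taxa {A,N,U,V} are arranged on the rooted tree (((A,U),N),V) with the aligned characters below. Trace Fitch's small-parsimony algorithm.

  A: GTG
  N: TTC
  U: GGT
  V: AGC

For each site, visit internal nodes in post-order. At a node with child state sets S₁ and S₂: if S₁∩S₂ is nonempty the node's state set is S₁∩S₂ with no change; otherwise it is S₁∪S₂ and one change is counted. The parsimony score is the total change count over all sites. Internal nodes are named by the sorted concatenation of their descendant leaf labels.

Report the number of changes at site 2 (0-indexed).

site 0, node AU: A={G} ∩ U={G} → {G} (+0)
site 0, node ANU: AU={G} ∪ N={T} → {G,T} (+1)
site 0, node ANUV: ANU={G,T} ∪ V={A} → {A,G,T} (+1)
site 1, node AU: A={T} ∪ U={G} → {G,T} (+1)
site 1, node ANU: AU={G,T} ∩ N={T} → {T} (+0)
site 1, node ANUV: ANU={T} ∪ V={G} → {G,T} (+1)
site 2, node AU: A={G} ∪ U={T} → {G,T} (+1)
site 2, node ANU: AU={G,T} ∪ N={C} → {C,G,T} (+1)
site 2, node ANUV: ANU={C,G,T} ∩ V={C} → {C} (+0)
per-site changes: [2, 2, 2]; total = 6

2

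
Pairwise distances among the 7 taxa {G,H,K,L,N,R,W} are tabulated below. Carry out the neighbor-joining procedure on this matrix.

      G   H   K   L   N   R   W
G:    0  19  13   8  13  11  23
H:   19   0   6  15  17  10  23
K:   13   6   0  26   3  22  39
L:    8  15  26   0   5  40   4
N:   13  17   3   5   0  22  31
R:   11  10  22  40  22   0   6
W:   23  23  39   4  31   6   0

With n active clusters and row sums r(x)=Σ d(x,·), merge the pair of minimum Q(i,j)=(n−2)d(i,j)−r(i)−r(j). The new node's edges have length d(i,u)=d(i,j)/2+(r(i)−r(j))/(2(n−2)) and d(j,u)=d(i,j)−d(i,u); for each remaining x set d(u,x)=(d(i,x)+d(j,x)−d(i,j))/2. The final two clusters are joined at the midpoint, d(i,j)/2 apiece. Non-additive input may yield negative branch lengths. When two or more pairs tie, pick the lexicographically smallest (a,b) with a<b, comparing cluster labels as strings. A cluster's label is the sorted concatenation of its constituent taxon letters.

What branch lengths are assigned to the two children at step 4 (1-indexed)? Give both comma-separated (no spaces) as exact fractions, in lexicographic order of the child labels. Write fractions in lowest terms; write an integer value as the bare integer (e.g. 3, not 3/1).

1. join R+W (d=6, Q=-207) ⇒ RW; edges |R|=3/2, |W|=9/2
  updated: d(G,RW)=14, d(H,RW)=27/2, d(K,RW)=55/2, d(L,RW)=19, d(N,RW)=47/2
2. join K+N (d=3, Q=-125) ⇒ KN; edges |K|=13/4, |N|=-1/4
  updated: d(G,KN)=23/2, d(H,KN)=10, d(KN,L)=14, d(KN,RW)=24
3. join H+RW (d=27/2, Q=-175/2) ⇒ HRW; edges |H|=55/12, |RW|=107/12
  updated: d(G,HRW)=39/4, d(HRW,KN)=41/4, d(HRW,L)=41/4
4. join G+L (d=8, Q=-91/2) ⇒ GL; edges |G|=13/4, |L|=19/4
  updated: d(GL,HRW)=6, d(GL,KN)=35/4
5. join GL+HRW (d=6, Q=-25) ⇒ GHLRW; edges |GL|=9/4, |HRW|=15/4
  updated: d(GHLRW,KN)=13/2
6. join GHLRW+KN (d=13/2) ⇒ GHKLNRW; edges |GHLRW|=13/4, |KN|=13/4
final tree: (((G:13/4,L:19/4):9/4,(H:55/12,(R:3/2,W:9/2):107/12):15/4):13/4,(K:13/4,N:-1/4):13/4)
total length: 43

13/4,19/4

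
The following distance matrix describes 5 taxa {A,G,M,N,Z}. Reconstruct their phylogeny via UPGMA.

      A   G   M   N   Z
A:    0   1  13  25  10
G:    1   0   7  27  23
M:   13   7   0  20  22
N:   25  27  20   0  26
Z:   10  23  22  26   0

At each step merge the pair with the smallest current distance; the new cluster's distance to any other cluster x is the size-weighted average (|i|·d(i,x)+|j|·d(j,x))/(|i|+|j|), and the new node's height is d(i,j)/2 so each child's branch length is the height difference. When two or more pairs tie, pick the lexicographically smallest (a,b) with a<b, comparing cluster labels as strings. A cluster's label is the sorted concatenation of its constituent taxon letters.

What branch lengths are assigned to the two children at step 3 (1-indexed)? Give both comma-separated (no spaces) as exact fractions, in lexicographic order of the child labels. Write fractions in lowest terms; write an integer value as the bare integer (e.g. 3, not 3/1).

step 1: merge (A,G) at d=1; branch lengths A→1/2, G→1/2; new cluster AG
  updated: d(AG,M)=10, d(AG,N)=26, d(AG,Z)=33/2
step 2: merge (AG,M) at d=10; branch lengths AG→9/2, M→5; new cluster AGM
  updated: d(AGM,N)=24, d(AGM,Z)=55/3
step 3: merge (AGM,Z) at d=55/3; branch lengths AGM→25/6, Z→55/6; new cluster AGMZ
  updated: d(AGMZ,N)=49/2
step 4: merge (AGMZ,N) at d=49/2; branch lengths AGMZ→37/12, N→49/4; new cluster AGMNZ
final tree: ((((A:1/2,G:1/2):9/2,M:5):25/6,Z:55/6):37/12,N:49/4)
total length: 235/6

25/6,55/6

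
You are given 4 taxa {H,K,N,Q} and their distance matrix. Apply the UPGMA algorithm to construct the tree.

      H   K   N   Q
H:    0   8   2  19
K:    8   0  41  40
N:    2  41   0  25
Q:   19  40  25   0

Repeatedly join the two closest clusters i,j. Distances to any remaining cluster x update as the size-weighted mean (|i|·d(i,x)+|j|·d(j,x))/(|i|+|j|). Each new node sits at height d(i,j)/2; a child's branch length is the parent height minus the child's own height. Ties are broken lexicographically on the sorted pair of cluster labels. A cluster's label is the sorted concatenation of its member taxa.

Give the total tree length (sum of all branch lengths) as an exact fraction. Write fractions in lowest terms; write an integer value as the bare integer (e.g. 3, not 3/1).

step 1: merge (H,N) at d=2; branch lengths H→1, N→1; new cluster HN
  updated: d(HN,K)=49/2, d(HN,Q)=22
step 2: merge (HN,Q) at d=22; branch lengths HN→10, Q→11; new cluster HNQ
  updated: d(HNQ,K)=89/3
step 3: merge (HNQ,K) at d=89/3; branch lengths HNQ→23/6, K→89/6; new cluster HKNQ
final tree: (((H:1,N:1):10,Q:11):23/6,K:89/6)
total length: 125/3

125/3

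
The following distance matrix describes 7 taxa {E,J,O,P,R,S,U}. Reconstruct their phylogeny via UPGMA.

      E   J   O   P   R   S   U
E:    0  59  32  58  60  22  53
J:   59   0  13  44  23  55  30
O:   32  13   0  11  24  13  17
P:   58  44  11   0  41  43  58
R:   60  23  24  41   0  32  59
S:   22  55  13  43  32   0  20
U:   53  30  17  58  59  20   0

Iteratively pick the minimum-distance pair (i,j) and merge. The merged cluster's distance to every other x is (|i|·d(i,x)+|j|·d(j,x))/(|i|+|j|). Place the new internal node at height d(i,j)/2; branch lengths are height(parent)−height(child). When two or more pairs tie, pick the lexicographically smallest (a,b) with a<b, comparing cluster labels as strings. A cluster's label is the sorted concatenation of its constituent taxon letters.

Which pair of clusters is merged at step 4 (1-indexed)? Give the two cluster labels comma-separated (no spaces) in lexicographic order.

JR,OP

1. join O+P (d=11) ⇒ OP; edges |O|=11/2, |P|=11/2
  updated: d(E,OP)=45, d(J,OP)=57/2, d(OP,R)=65/2, d(OP,S)=28, d(OP,U)=75/2
2. join S+U (d=20) ⇒ SU; edges |S|=10, |U|=10
  updated: d(E,SU)=75/2, d(J,SU)=85/2, d(OP,SU)=131/4, d(R,SU)=91/2
3. join J+R (d=23) ⇒ JR; edges |J|=23/2, |R|=23/2
  updated: d(E,JR)=119/2, d(JR,OP)=61/2, d(JR,SU)=44
4. join JR+OP (d=61/2) ⇒ JOPR; edges |JR|=15/4, |OP|=39/4
  updated: d(E,JOPR)=209/4, d(JOPR,SU)=307/8
5. join E+SU (d=75/2) ⇒ ESU; edges |E|=75/4, |SU|=35/4
  updated: d(ESU,JOPR)=43
6. join ESU+JOPR (d=43) ⇒ EJOPRSU; edges |ESU|=11/4, |JOPR|=25/4
final tree: ((E:75/4,(S:10,U:10):35/4):11/4,((J:23/2,R:23/2):15/4,(O:11/2,P:11/2):39/4):25/4)
total length: 104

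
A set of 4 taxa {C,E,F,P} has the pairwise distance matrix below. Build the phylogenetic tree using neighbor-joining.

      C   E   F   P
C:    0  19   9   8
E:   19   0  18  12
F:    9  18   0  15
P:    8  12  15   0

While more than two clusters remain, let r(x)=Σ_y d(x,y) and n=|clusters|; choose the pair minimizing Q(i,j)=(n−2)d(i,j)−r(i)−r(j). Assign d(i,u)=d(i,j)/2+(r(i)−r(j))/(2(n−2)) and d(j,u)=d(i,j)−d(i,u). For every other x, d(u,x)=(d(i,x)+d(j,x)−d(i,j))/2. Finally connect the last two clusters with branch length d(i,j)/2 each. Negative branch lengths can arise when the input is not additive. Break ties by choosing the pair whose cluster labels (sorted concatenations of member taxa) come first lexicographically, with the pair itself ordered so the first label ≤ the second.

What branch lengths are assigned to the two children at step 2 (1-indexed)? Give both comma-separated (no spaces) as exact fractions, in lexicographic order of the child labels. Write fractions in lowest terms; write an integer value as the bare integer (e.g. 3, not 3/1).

1. join C+F (d=9, Q=-60) ⇒ CF; edges |C|=3, |F|=6
  updated: d(CF,E)=14, d(CF,P)=7
2. join CF+E (d=14, Q=-33) ⇒ CEF; edges |CF|=9/2, |E|=19/2
  updated: d(CEF,P)=5/2
3. join CEF+P (d=5/2) ⇒ CEFP; edges |CEF|=5/4, |P|=5/4
final tree: (((C:3,F:6):9/2,E:19/2):5/4,P:5/4)
total length: 51/2

9/2,19/2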